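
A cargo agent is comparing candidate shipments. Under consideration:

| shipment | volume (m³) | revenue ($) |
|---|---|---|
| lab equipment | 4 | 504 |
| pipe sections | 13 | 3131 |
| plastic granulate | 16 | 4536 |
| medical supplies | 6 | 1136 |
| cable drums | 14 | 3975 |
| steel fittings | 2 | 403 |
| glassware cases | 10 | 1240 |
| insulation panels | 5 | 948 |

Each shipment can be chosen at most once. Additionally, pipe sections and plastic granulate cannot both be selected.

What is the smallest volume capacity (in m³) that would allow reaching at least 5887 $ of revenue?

Minimise m³ subject to total revenue ≥ 5887.
Taking plastic granulate + steel fittings + insulation panels gives 5887 (≥ 5887) for 23 m³.
Any bundle with less than 23 m³ falls short of 5887.

23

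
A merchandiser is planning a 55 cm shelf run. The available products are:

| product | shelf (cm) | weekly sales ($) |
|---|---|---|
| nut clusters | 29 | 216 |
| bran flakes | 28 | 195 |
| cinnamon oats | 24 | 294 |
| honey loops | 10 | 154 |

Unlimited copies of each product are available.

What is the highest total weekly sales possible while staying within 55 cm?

770

Best packing: 5×honey loops — 50 cm, 770 total.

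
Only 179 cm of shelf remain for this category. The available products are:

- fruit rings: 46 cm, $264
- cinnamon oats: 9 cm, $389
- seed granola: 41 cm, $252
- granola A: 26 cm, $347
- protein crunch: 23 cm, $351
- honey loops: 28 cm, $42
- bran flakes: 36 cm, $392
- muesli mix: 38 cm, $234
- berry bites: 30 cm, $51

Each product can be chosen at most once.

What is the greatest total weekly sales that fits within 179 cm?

The ratio heuristic lands on cinnamon oats + seed granola + granola A + protein crunch + bran flakes + muesli mix (1965) but leaves 6 cm idle.
Replace seed granola with fruit rings: the trade gains 12 net, giving 1977 at 178 cm.

1977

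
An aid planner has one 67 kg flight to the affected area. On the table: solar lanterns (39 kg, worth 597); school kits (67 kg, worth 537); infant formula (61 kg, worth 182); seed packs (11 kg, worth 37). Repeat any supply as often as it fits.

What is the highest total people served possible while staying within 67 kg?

671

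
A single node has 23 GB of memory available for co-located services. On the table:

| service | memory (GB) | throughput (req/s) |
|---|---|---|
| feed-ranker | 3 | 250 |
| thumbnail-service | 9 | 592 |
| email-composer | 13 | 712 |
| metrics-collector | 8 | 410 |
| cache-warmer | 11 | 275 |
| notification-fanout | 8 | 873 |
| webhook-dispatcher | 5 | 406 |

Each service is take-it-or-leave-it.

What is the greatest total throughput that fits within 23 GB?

1871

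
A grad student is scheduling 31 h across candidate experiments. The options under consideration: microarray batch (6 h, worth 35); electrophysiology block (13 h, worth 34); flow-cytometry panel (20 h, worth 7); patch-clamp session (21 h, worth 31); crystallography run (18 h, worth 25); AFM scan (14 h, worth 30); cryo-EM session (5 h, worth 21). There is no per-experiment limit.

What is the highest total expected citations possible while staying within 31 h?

175

Density check — microarray batch 5.83, cryo-EM session 4.20, electrophysiology block 2.62 are the best per h.
Taking 5×microarray batch: 30 h used, 175 in expected citations.
The spare 1 h is too small for any remaining experiment, and no exchange beats 175.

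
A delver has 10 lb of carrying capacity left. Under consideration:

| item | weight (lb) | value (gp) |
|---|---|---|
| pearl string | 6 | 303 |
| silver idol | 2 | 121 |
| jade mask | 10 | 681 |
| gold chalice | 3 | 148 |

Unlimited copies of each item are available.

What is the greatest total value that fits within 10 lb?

681

Best packing: jade mask — 10 lb, 681 total.
No other feasible combination exceeds 681.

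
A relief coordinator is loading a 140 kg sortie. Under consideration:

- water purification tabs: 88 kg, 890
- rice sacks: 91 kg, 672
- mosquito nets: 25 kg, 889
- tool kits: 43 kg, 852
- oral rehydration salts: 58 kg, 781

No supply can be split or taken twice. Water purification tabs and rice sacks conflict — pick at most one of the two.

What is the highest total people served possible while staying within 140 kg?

2522

By people served per kg: mosquito nets 35.56, tool kits 19.81, oral rehydration salts 13.47 lead.
Mosquito nets + tool kits + oral rehydration salts uses 126 of the 140 kg and totals 2522.
That's the maximum — no feasible swap from here does better than 2522.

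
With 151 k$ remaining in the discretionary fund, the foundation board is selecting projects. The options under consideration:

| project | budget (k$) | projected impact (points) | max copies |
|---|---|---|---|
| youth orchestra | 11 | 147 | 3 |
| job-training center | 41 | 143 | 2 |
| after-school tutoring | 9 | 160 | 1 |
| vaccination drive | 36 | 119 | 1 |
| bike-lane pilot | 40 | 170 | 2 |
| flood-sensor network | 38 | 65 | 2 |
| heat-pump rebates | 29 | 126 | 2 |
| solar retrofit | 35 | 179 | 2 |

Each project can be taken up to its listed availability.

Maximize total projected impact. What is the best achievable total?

1085

Taking 3×youth orchestra + after-school tutoring + heat-pump rebates + 2×solar retrofit: 141 k$ used, 1085 in projected impact.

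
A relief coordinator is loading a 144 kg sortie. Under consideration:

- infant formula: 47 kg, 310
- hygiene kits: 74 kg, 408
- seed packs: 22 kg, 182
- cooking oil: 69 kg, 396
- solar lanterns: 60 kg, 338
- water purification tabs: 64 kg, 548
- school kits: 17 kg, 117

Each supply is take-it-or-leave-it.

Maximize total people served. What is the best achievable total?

1040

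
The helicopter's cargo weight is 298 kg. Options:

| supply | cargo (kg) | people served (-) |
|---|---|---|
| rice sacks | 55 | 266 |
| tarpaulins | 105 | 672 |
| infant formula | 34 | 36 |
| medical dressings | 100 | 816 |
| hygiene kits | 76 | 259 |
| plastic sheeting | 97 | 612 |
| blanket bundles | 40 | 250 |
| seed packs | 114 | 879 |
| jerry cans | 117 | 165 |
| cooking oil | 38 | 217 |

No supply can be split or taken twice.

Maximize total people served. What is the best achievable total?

2162

Best packing: medical dressings + blanket bundles + seed packs + cooking oil — 292 kg, 2162 total.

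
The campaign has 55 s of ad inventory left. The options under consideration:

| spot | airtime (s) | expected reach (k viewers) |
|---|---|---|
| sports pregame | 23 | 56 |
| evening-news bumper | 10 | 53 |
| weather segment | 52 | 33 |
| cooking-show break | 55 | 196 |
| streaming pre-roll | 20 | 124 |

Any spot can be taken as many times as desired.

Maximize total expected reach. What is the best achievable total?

Taking evening-news bumper + 2×streaming pre-roll: 50 s used, 301 in expected reach.
That's the maximum — no swap from here does better than 301.

301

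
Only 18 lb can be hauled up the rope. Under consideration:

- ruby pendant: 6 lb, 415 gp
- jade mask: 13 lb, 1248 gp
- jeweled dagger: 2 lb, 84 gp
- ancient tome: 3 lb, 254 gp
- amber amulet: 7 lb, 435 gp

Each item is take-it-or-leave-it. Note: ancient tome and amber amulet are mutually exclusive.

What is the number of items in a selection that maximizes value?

3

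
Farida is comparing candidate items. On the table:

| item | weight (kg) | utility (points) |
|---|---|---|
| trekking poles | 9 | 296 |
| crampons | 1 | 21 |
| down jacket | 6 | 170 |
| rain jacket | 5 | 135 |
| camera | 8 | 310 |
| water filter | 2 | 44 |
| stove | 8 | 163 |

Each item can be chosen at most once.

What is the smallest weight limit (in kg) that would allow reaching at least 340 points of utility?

10

Look for the lowest-weight combination reaching 340.
camera + water filter: 354 utility at 10 kg.
Below 10 kg the best achievable stays under 340.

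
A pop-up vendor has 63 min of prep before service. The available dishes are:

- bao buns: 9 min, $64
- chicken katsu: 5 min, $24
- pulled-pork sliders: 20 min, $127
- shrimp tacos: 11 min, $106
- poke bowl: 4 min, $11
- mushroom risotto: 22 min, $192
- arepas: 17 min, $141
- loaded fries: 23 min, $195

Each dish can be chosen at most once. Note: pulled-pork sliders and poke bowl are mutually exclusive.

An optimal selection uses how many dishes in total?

Optimal total is 528.
mushroom risotto + arepas + loaded fries hits 528 at 62 min.
All optima have 3 dishes.

3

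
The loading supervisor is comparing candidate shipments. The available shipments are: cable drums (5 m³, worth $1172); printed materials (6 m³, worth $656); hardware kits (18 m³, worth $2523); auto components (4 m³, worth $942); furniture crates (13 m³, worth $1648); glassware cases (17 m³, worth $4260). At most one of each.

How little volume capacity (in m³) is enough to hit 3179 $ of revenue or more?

Minimise m³ subject to total revenue ≥ 3179.
glassware cases reaches 4260 using 17 m³.
Any bundle with less than 17 m³ falls short of 3179.

17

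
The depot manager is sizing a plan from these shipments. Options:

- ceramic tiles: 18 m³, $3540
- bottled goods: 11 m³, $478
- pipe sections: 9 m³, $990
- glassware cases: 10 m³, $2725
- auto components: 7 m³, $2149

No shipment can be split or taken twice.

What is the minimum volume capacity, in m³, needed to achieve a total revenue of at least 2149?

Minimise m³ subject to total revenue ≥ 2149.
auto components: 2149 revenue at 7 m³.
Any bundle with less than 7 m³ falls short of 2149.

7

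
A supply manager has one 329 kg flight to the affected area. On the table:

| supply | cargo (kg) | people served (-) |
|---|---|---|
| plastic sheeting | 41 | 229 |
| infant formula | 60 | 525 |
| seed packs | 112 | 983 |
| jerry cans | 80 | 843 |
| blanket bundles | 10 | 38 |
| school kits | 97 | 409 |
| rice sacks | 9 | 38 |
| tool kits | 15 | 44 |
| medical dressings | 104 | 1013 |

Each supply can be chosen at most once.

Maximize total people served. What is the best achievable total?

2921

Taking the top-ratio supplies first gives seed packs + jerry cans + blanket bundles + rice sacks + medical dressings for 2915 (315 kg).
Dropping rice sacks frees 9 kg; slotting in tool kits (15 kg) lifts the total to 2921 at 321 kg.
No other feasible combination exceeds 2921.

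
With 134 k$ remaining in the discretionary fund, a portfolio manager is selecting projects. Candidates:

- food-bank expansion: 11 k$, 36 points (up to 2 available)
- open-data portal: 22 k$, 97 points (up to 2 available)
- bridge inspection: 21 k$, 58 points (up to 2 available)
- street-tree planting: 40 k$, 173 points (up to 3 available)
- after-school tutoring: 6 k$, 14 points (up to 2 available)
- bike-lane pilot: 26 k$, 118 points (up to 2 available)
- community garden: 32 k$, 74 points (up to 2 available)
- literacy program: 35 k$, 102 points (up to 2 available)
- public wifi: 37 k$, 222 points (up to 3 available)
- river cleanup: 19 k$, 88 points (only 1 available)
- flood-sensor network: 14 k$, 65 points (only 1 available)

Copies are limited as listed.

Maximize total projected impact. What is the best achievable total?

Ranking by ratio (projected impact/k$): public wifi 6.00, flood-sensor network 4.64, river cleanup 4.63.
Greedy by ratio would take after-school tutoring + 3×public wifi + flood-sensor network: 131 k$ used, total 745.
Replace after-school tutoring and flood-sensor network with open-data portal: the trade gains 18 net, giving 763 at 133 k$.

763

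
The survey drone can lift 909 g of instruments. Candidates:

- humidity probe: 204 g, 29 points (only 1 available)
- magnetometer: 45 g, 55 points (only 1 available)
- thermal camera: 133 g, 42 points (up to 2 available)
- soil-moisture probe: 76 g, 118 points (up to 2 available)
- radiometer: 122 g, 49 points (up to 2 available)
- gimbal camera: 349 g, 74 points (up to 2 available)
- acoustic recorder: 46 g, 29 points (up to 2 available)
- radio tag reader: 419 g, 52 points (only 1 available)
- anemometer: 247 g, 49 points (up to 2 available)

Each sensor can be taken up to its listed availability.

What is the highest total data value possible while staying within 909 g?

Density check — soil-moisture probe 1.55, magnetometer 1.22, acoustic recorder 0.63, radiometer 0.40 are the best per g.
Taking magnetometer + 2×thermal camera + 2×soil-moisture probe + 2×radiometer + 2×acoustic recorder: 799 g used, 531 in data value.
No other feasible combination exceeds 531.

531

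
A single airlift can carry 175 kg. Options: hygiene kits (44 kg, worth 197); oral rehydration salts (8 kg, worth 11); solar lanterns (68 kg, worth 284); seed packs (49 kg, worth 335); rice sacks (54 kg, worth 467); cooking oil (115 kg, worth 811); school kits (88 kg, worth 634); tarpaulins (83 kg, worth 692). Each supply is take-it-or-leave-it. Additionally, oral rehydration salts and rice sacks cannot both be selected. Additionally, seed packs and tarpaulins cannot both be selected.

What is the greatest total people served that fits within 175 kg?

School kits + tarpaulins uses 171 of the 175 kg and totals 1326.

1326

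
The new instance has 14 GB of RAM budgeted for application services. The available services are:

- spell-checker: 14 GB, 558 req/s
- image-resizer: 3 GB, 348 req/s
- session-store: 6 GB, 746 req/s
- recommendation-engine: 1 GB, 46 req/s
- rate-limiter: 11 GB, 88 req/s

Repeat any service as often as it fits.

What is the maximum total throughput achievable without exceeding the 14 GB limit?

1584

Density check — session-store 124.33, image-resizer 116.00, recommendation-engine 46.00, spell-checker 39.86 are the best per GB.
2×session-store + 2×recommendation-engine uses 14 of the 14 GB and totals 1584.
Every other selection either busts 14 GB or fails to beat 1584.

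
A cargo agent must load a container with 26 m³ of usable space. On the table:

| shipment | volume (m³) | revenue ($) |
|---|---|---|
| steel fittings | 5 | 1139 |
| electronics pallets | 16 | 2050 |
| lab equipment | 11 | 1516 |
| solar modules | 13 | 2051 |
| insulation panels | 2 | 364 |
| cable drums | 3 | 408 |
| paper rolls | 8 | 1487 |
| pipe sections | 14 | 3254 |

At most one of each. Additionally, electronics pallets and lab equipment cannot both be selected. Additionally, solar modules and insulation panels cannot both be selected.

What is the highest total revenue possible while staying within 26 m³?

5165

Ranking by ratio (revenue/m³): pipe sections 232.43, steel fittings 227.80, paper rolls 185.88.
Steel fittings + insulation panels + cable drums + pipe sections uses 24 of the 26 m³ and totals 5165.
Nothing else feasible within 26 m³ beats 5165.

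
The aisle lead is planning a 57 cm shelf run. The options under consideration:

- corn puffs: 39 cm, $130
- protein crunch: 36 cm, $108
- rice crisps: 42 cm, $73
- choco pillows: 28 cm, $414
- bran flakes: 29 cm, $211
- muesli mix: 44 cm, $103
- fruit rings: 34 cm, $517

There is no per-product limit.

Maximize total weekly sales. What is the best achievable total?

828

Filling by ratio: fruit rings for 517, with 23 cm left unused.
The 34 cm tied up in fruit rings is better spent on 2×choco pillows — total rises to 828 (56 cm).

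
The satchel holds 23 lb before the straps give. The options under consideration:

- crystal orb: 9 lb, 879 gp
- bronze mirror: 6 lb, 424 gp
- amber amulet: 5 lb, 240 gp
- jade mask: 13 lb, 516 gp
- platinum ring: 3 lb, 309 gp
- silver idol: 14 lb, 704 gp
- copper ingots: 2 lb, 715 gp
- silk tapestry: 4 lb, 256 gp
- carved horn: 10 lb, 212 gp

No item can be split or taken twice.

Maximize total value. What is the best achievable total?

By value per lb: copper ingots 357.50, platinum ring 103.00, crystal orb 97.67 lead.
Taking the top-ratio items first gives crystal orb + bronze mirror + platinum ring + copper ingots for 2327 (20 lb).
The 6 lb tied up in bronze mirror is better spent on amber amulet + silk tapestry — total rises to 2399 (23 lb).
Nothing else within 23 lb beats 2399.

2399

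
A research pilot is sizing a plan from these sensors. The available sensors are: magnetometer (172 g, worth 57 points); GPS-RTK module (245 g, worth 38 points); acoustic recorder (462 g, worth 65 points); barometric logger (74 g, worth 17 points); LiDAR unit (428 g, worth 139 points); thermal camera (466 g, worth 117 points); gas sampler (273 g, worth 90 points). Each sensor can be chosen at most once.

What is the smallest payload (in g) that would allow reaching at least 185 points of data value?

Minimise g subject to total data value ≥ 185.
magnetometer + LiDAR unit: 196 data value at 600 g.
Below 600 g the best achievable stays under 185.

600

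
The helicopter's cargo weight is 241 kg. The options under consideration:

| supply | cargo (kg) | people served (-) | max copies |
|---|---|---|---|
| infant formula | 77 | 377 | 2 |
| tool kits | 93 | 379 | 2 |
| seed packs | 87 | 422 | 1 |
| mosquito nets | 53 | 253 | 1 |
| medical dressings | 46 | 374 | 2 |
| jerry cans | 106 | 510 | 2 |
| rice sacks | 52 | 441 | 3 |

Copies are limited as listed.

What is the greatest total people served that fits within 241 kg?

By people served per kg: rice sacks 8.48, medical dressings 8.13, infant formula 4.90, seed packs 4.85 lead.
A density-first pass picks medical dressings + 3×rice sacks — 1697 at 202 kg.
Dropping medical dressings frees 46 kg; slotting in infant formula (77 kg) lifts the total to 1700 at 233 kg.
Every other selection either busts 241 kg or exceeds an availability limit or fails to beat 1700.

1700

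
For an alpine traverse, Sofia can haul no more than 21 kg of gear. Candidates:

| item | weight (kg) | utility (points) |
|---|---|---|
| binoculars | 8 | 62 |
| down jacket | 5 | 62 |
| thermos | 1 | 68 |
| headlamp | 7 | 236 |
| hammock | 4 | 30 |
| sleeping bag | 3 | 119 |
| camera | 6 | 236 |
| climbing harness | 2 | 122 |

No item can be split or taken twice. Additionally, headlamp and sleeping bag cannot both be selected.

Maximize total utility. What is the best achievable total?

724

Taking down jacket + thermos + headlamp + camera + climbing harness: 21 kg used, 724 in utility.
The closest alternative, thermos + headlamp + hammock + camera + climbing harness, reaches only 692.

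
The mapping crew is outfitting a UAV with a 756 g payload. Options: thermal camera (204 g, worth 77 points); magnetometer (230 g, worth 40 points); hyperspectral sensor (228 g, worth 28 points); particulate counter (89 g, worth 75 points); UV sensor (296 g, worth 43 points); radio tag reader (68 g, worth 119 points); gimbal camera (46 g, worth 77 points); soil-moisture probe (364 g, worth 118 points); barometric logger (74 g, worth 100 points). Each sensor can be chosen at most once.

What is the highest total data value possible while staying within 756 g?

491

By data value per g: radio tag reader 1.75, gimbal camera 1.67, barometric logger 1.35 lead.
Taking the top-ratio sensors first gives thermal camera + magnetometer + particulate counter + radio tag reader + gimbal camera + barometric logger for 488 (711 g).
Dropping magnetometer and particulate counter frees 319 g; slotting in soil-moisture probe (364 g) lifts the total to 491 at 756 g.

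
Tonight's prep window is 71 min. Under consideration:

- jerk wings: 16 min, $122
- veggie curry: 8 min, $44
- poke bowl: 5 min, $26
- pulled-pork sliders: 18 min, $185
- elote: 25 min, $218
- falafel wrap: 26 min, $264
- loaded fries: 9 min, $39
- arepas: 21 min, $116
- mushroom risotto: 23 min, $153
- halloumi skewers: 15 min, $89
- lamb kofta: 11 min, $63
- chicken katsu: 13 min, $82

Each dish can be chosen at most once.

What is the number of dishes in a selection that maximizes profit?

The maximum profit within 71 min is 667.
One optimal bundle: pulled-pork sliders + elote + falafel wrap (69 min).
Any selection reaching 667 contains exactly 3 dishes.

3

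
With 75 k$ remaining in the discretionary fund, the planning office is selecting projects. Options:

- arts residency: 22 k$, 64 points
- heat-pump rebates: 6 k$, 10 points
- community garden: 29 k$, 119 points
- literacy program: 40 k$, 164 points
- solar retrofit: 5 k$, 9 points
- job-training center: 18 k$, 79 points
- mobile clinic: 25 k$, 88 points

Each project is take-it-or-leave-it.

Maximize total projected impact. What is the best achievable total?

Ranking by ratio (projected impact/k$): job-training center 4.39, community garden 4.10, literacy program 4.10, mobile clinic 3.52.
Filling by ratio: community garden + job-training center + mobile clinic for 286, with 3 k$ left unused.
The 43 k$ tied up in job-training center and mobile clinic is better spent on heat-pump rebates + literacy program — total rises to 293 (75 k$).
Every other selection either busts 75 k$ or fails to beat 293.

293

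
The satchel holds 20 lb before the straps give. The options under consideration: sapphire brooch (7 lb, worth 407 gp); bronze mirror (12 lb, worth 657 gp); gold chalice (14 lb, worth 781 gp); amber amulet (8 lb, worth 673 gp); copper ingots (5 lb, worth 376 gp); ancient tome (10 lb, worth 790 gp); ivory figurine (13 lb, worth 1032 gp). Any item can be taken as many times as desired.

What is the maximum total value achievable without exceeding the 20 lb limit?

1580

Ranking by ratio (value/lb): amber amulet 84.12, ivory figurine 79.38, ancient tome 79.00.
Greedy by ratio would take 2×amber amulet: 16 lb used, total 1346.
Dropping 2×amber amulet frees 16 lb; slotting in 2×ancient tome (20 lb) lifts the total to 1580 at 20 lb.
Nothing else within 20 lb beats 1580.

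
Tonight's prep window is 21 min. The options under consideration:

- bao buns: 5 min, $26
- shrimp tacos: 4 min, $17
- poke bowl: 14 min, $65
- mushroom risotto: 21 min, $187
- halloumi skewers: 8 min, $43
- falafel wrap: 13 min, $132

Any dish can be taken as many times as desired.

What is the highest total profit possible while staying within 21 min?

187

Taking the top-ratio dishes first gives halloumi skewers + falafel wrap for 175 (21 min).
Dropping halloumi skewers and falafel wrap frees 21 min; slotting in mushroom risotto (21 min) lifts the total to 187 at 21 min.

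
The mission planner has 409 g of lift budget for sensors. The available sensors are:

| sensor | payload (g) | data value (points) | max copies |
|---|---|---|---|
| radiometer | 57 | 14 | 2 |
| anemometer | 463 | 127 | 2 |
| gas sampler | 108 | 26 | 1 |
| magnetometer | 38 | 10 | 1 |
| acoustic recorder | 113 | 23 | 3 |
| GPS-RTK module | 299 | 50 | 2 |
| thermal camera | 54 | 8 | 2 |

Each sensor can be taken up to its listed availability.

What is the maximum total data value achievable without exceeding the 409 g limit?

87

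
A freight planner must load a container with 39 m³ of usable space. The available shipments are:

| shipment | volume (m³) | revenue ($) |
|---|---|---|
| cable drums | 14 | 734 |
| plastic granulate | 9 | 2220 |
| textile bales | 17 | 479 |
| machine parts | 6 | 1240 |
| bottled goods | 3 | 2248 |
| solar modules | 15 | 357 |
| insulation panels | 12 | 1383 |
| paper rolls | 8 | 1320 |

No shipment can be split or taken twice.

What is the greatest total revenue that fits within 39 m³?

8411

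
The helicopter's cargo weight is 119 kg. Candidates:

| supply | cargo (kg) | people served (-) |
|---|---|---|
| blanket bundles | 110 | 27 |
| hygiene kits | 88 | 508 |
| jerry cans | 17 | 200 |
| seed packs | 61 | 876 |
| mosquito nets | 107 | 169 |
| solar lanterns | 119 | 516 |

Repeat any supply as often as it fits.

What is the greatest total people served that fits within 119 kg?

1476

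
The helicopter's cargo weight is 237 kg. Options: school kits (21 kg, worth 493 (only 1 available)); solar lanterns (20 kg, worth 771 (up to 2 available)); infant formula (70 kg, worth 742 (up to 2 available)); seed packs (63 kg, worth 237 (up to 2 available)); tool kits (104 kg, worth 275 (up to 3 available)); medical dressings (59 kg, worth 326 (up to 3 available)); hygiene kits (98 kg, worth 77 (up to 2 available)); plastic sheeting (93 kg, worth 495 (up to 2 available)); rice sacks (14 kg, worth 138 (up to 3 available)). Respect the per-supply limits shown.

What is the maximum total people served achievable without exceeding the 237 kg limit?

3795

The ratio ordering already packs tightly: school kits + 2×solar lanterns + 2×infant formula + 2×rice sacks, 229 kg, 3795.
The spare 8 kg is too small for any remaining supply, and no exchange beats 3795.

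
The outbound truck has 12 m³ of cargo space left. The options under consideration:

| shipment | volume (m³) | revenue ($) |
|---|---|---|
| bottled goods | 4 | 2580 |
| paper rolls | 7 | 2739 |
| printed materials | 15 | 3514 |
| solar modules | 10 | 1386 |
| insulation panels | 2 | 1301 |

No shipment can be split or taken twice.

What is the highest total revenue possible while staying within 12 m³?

5319

Greedy by ratio would take bottled goods + insulation panels: 6 m³ used, total 3881.
Replace insulation panels with paper rolls: the trade gains 1438 net, giving 5319 at 11 m³.
Runner-up paper rolls + insulation panels tops out at 4040.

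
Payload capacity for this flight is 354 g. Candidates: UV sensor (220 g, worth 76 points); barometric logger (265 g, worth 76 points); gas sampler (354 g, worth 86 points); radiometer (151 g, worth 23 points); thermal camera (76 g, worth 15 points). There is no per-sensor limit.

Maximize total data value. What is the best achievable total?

The ratio ordering already packs tightly: UV sensor + thermal camera, 296 g, 91.

91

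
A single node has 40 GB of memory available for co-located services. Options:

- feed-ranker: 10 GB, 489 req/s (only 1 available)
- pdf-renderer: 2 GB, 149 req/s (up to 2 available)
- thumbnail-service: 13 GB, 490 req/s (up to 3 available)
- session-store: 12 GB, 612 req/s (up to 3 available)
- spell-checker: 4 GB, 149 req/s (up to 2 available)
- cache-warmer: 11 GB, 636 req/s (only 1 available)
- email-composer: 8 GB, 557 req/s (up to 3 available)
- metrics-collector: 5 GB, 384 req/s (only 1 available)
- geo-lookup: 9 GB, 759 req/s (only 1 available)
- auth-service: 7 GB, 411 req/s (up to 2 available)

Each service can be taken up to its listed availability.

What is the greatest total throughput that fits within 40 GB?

Density check — geo-lookup 84.33, metrics-collector 76.80, pdf-renderer 74.50, email-composer 69.62 are the best per GB.
Filling by ratio: 2×pdf-renderer + spell-checker + 2×email-composer + metrics-collector + geo-lookup for 2704, with 2 GB left unused.
Replace pdf-renderer and spell-checker with email-composer: the trade gains 259 net, giving 2963 at 40 GB.
No other feasible combination exceeds 2963.

2963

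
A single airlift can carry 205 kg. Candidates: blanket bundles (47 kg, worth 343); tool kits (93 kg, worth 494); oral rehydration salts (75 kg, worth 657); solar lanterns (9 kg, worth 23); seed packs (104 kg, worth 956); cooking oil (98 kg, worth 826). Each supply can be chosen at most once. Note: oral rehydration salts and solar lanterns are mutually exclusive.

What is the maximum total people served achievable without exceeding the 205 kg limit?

1782

By people served per kg: seed packs 9.19, oral rehydration salts 8.76, cooking oil 8.43, blanket bundles 7.30 lead.
Best packing: seed packs + cooking oil — 202 kg, 1782 total.
An exhaustive check of the 64 subsets confirms 1782.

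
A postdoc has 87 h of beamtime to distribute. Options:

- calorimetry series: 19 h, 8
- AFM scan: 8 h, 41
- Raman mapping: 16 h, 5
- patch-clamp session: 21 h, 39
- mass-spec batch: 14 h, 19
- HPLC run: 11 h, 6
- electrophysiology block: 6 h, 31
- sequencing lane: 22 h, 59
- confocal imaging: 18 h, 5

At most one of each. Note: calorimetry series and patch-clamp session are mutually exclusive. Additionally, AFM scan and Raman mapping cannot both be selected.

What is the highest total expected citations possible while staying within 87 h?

195

Taking AFM scan + patch-clamp session + mass-spec batch + HPLC run + electrophysiology block + sequencing lane: 82 h used, 195 in expected citations.
Every other selection either busts 87 h or breaks a pairing rule or fails to beat 195.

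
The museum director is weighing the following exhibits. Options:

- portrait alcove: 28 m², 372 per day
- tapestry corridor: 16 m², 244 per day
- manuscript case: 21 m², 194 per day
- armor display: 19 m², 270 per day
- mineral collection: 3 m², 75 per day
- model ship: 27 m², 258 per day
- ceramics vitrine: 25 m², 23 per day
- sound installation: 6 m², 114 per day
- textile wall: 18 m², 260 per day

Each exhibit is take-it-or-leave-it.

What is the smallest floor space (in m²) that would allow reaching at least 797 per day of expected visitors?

Look for the lowest-floor combination reaching 797.
portrait alcove + tapestry corridor + mineral collection + sound installation: 805 expected visitors at 53 m².
Any bundle with less than 53 m² falls short of 797.

53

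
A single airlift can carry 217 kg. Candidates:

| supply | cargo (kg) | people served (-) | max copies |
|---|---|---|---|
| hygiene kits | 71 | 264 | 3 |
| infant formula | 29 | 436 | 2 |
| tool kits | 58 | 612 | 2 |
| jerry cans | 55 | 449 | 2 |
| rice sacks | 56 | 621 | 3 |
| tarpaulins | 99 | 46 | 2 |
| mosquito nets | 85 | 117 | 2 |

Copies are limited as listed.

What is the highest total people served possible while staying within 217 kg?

By people served per kg: infant formula 15.03, rice sacks 11.09, tool kits 10.55 lead.
A density-first pass picks 2×infant formula + 2×rice sacks — 2114 at 170 kg.
The 29 kg tied up in infant formula is better spent on rice sacks — total rises to 2299 (197 kg).
The spare 20 kg is too small for any remaining supply, and no exchange beats 2299.

2299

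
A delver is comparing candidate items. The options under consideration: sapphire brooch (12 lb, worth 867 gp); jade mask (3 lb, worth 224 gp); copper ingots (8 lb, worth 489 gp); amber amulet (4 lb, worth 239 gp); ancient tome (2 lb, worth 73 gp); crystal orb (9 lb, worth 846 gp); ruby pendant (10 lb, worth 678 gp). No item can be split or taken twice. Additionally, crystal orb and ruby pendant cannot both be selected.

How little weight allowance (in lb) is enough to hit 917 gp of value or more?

11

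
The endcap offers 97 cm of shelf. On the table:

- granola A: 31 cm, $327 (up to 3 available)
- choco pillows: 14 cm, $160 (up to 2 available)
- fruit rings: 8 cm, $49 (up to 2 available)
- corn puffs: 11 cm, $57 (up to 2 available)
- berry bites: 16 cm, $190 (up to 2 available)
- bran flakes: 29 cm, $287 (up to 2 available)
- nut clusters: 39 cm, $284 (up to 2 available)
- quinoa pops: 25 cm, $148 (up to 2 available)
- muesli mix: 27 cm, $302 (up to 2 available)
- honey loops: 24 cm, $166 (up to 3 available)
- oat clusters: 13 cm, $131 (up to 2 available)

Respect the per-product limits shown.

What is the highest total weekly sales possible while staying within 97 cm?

1085

Ranking by ratio (weekly sales/cm): berry bites 11.88, choco pillows 11.43, muesli mix 11.19, granola A 10.55.
The ratio heuristic lands on 2×choco pillows + fruit rings + 2×berry bites + muesli mix (1051) but leaves 2 cm idle.
Reworking the packing: choco pillows + berry bites + 2×muesli mix + oat clusters uses 97 cm and improves the total to 1085.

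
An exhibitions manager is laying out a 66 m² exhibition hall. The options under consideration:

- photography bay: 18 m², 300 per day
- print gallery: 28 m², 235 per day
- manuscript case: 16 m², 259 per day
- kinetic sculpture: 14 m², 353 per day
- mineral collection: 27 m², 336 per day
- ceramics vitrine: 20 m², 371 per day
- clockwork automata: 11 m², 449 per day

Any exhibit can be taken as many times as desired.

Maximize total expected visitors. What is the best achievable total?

2694

Ranking by ratio (expected visitors/m²): clockwork automata 40.82, kinetic sculpture 25.21, ceramics vitrine 18.55, photography bay 16.67.
The ratio ordering already packs tightly: 6×clockwork automata, 66 m², 2694.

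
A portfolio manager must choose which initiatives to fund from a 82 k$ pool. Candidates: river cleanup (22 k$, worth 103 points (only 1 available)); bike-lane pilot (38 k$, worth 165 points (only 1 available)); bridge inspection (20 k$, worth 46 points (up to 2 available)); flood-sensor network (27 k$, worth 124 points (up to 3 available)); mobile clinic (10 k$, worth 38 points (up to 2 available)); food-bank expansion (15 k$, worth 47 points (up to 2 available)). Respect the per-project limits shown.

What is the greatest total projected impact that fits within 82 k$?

Taking the top-ratio projects first gives river cleanup + 2×flood-sensor network for 351 (76 k$).
The 22 k$ tied up in river cleanup is better spent on flood-sensor network — total rises to 372 (81 k$).
That's the maximum — no swap from here does better than 372.

372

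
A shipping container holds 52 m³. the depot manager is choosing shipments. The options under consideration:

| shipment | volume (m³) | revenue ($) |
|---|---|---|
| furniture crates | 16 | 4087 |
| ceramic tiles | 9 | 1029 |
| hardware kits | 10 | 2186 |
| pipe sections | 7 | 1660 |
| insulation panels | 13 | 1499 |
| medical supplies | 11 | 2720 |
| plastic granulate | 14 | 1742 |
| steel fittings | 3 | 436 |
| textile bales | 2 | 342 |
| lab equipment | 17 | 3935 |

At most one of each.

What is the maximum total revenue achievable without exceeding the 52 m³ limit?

12402

The ratio ordering already packs tightly: furniture crates + pipe sections + medical supplies + lab equipment, 51 m³, 12402.
An exhaustive check of the 1024 subsets confirms 12402.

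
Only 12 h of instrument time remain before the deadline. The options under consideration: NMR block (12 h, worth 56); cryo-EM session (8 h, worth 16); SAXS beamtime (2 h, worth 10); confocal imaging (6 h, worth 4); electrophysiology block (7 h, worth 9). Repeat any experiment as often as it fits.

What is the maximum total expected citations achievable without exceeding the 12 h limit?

60

Taking 6×SAXS beamtime: 12 h used, 60 in expected citations.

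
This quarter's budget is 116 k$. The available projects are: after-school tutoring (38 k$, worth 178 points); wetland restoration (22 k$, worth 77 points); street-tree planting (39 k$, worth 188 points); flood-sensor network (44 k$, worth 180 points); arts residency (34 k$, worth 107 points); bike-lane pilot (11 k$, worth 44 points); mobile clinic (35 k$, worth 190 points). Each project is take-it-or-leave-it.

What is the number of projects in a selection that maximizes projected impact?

3

Best achievable projected impact is 556.
One optimal bundle: after-school tutoring + street-tree planting + mobile clinic (112 k$).
Any selection reaching 556 contains exactly 3 projects.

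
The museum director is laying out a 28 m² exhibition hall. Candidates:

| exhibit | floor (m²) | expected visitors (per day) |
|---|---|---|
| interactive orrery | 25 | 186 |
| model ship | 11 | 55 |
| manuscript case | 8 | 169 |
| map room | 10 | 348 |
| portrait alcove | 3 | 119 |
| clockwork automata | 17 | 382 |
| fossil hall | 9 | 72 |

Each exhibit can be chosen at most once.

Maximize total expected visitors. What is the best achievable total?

A density-first pass picks manuscript case + map room + portrait alcove — 636 at 21 m².
The 11 m² tied up in manuscript case and portrait alcove is better spent on clockwork automata — total rises to 730 (27 m²).

730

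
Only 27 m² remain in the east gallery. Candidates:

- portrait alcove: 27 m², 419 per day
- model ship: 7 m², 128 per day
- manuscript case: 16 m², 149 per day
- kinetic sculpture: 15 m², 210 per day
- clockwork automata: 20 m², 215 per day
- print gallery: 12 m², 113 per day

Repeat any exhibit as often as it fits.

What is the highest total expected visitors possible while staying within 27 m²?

Greedy by ratio would take 3×model ship: 21 m² used, total 384.
Dropping 3×model ship frees 21 m²; slotting in portrait alcove (27 m²) lifts the total to 419 at 27 m².
Nothing else within 27 m² beats 419.

419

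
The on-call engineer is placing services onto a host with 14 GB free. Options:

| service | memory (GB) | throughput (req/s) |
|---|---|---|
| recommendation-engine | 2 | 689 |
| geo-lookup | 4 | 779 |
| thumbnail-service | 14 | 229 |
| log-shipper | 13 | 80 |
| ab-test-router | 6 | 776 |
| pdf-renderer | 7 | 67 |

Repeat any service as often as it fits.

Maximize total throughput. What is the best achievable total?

Ranking by ratio (throughput/GB): recommendation-engine 344.50, geo-lookup 194.75, ab-test-router 129.33.
Taking 7×recommendation-engine: 14 GB used, 4823 in throughput.

4823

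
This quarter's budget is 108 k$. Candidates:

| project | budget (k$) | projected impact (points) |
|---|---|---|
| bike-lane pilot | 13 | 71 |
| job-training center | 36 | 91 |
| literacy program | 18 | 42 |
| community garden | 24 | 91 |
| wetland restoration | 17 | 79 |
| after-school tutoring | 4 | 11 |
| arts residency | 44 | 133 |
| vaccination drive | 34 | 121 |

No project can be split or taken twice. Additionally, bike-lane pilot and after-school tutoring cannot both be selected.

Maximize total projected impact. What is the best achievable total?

404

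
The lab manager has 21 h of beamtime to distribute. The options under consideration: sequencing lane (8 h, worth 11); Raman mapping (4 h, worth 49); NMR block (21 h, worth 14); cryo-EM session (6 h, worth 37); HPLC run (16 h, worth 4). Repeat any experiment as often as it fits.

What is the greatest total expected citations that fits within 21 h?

245

Best packing: 5×Raman mapping — 20 h, 245 total.
Every other selection either busts 21 h or fails to beat 245.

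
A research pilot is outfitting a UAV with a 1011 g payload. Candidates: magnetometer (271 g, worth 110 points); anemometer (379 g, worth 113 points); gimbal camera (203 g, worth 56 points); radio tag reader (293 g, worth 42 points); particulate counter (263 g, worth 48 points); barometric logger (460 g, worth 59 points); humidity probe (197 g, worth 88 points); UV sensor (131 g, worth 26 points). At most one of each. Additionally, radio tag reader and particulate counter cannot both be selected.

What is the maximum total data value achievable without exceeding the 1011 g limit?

337

The ratio ordering already packs tightly: magnetometer + anemometer + humidity probe + UV sensor, 978 g, 337.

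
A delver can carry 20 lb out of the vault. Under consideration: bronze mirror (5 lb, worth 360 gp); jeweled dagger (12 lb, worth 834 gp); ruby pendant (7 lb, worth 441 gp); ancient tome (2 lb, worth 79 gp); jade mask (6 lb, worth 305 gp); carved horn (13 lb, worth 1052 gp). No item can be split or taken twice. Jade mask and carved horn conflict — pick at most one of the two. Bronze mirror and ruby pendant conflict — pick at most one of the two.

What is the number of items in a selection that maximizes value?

2

The maximum value within 20 lb is 1493.
ruby pendant + carved horn hits 1493 at 20 lb.
Any selection reaching 1493 contains exactly 2 items.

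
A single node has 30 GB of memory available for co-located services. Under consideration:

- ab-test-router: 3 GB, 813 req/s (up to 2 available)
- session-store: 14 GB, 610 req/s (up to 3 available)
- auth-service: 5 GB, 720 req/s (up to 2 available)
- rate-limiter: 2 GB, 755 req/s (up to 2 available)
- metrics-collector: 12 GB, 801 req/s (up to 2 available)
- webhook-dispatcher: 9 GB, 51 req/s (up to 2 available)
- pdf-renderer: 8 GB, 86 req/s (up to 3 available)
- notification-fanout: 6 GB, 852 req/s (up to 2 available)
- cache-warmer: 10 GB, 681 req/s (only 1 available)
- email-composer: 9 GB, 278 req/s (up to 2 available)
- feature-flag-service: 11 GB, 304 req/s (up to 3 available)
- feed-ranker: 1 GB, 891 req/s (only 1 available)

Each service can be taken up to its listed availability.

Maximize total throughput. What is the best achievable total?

6451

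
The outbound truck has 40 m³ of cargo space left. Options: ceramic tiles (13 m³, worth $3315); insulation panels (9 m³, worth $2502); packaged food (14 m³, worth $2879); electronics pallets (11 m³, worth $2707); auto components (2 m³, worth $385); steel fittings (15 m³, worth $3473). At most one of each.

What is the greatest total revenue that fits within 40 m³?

9675

Filling by ratio: ceramic tiles + insulation panels + electronics pallets + auto components for 8909, with 5 m³ left unused.
Replace electronics pallets with steel fittings: the trade gains 766 net, giving 9675 at 39 m³.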